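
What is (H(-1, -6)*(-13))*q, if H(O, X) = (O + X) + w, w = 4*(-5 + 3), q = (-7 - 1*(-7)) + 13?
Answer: 2535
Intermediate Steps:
q = 13 (q = (-7 + 7) + 13 = 0 + 13 = 13)
w = -8 (w = 4*(-2) = -8)
H(O, X) = -8 + O + X (H(O, X) = (O + X) - 8 = -8 + O + X)
(H(-1, -6)*(-13))*q = ((-8 - 1 - 6)*(-13))*13 = -15*(-13)*13 = 195*13 = 2535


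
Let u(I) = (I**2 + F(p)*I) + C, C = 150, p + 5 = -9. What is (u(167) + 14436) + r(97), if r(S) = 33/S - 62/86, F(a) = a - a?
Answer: 177161637/4171 ≈ 42475.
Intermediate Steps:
p = -14 (p = -5 - 9 = -14)
F(a) = 0
u(I) = 150 + I**2 (u(I) = (I**2 + 0*I) + 150 = (I**2 + 0) + 150 = I**2 + 150 = 150 + I**2)
r(S) = -31/43 + 33/S (r(S) = 33/S - 62*1/86 = 33/S - 31/43 = -31/43 + 33/S)
(u(167) + 14436) + r(97) = ((150 + 167**2) + 14436) + (-31/43 + 33/97) = ((150 + 27889) + 14436) + (-31/43 + 33*(1/97)) = (28039 + 14436) + (-31/43 + 33/97) = 42475 - 1588/4171 = 177161637/4171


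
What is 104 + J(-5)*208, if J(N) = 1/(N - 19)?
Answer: 286/3 ≈ 95.333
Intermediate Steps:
J(N) = 1/(-19 + N)
104 + J(-5)*208 = 104 + 208/(-19 - 5) = 104 + 208/(-24) = 104 - 1/24*208 = 104 - 26/3 = 286/3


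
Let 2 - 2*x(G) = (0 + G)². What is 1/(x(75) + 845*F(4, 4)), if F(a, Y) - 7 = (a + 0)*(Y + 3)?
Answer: 2/53527 ≈ 3.7364e-5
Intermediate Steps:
F(a, Y) = 7 + a*(3 + Y) (F(a, Y) = 7 + (a + 0)*(Y + 3) = 7 + a*(3 + Y))
x(G) = 1 - G²/2 (x(G) = 1 - (0 + G)²/2 = 1 - G²/2)
1/(x(75) + 845*F(4, 4)) = 1/((1 - ½*75²) + 845*(7 + 3*4 + 4*4)) = 1/((1 - ½*5625) + 845*(7 + 12 + 16)) = 1/((1 - 5625/2) + 845*35) = 1/(-5623/2 + 29575) = 1/(53527/2) = 2/53527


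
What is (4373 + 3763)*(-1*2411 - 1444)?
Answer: -31364280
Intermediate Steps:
(4373 + 3763)*(-1*2411 - 1444) = 8136*(-2411 - 1444) = 8136*(-3855) = -31364280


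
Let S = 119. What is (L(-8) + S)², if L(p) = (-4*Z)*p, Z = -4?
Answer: 81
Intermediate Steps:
L(p) = 16*p (L(p) = (-4*(-4))*p = 16*p)
(L(-8) + S)² = (16*(-8) + 119)² = (-128 + 119)² = (-9)² = 81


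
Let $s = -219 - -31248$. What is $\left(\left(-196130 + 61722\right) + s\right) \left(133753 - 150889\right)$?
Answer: $1771502544$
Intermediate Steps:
$s = 31029$ ($s = -219 + 31248 = 31029$)
$\left(\left(-196130 + 61722\right) + s\right) \left(133753 - 150889\right) = \left(\left(-196130 + 61722\right) + 31029\right) \left(133753 - 150889\right) = \left(-134408 + 31029\right) \left(-17136\right) = \left(-103379\right) \left(-17136\right) = 1771502544$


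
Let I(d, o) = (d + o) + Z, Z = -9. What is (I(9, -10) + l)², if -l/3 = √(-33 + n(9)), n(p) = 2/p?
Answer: (10 + I*√295)² ≈ -195.0 + 343.51*I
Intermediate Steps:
I(d, o) = -9 + d + o (I(d, o) = (d + o) - 9 = -9 + d + o)
l = -I*√295 (l = -3*√(-33 + 2/9) = -I*√295 ≈ -17.176*I)
(I(9, -10) + l)² = ((-9 + 9 - 10) - I*√295)² = (-10 - I*√295)²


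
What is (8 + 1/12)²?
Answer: 9409/144 ≈ 65.340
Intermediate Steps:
(8 + 1/12)² = (97/12)² = 9409/144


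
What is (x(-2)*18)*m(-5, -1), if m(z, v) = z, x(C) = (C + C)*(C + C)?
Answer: -1440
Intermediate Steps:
x(C) = 4*C**2 (x(C) = (2*C)*(2*C) = 4*C**2)
(x(-2)*18)*m(-5, -1) = ((4*(-2)**2)*18)*(-5) = ((4*4)*18)*(-5) = (16*18)*(-5) = 288*(-5) = -1440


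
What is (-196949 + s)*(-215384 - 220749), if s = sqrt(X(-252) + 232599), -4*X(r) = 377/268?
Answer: 85895958217 - 436133*sqrt(16706165317)/268 ≈ 8.5686e+10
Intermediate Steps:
X(r) = -377/1072 (X(r) = -377/(4*268) = -1/4*377/268 = -377/1072)
s = sqrt(16706165317)/268 (s = sqrt(-377/1072 + 232599) = sqrt(249345751/1072) = sqrt(16706165317)/268 ≈ 482.28)
(-196949 + s)*(-215384 - 220749) = (-196949 + sqrt(16706165317)/268)*(-215384 - 220749) = (-196949 + sqrt(16706165317)/268)*(-436133) = 85895958217 - 436133*sqrt(16706165317)/268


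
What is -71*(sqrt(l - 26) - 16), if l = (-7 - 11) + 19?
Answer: 1136 - 355*I ≈ 1136.0 - 355.0*I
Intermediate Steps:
l = 1 (l = -18 + 19 = 1)
-71*(sqrt(l - 26) - 16) = -71*(sqrt(1 - 26) - 16) = -71*(sqrt(-25) - 16) = -71*(5*I - 16) = -71*(-16 + 5*I) = 1136 - 355*I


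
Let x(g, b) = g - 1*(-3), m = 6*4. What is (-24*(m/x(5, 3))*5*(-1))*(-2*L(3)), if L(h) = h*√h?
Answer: -2160*√3 ≈ -3741.2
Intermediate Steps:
m = 24
x(g, b) = 3 + g (x(g, b) = g + 3 = 3 + g)
L(h) = h^(3/2)
(-24*(m/x(5, 3))*5*(-1))*(-2*L(3)) = (-24*(24/(3 + 5))*5*(-1))*(-6*√3) = (-24*(24/8)*5*(-1))*(-6*√3) = (-24*(24*(⅛))*5*(-1))*(-6*√3) = (-24*3*5*(-1))*(-6*√3) = (-360*(-1))*(-6*√3) = (-24*(-15))*(-6*√3) = 360*(-6*√3) = -2160*√3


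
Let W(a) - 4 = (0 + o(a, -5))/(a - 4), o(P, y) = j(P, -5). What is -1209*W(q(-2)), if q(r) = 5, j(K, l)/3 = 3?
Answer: -15717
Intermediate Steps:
j(K, l) = 9 (j(K, l) = 3*3 = 9)
o(P, y) = 9
W(a) = 4 + 9/(-4 + a) (W(a) = 4 + (0 + 9)/(a - 4) = 4 + 9/(-4 + a))
-1209*W(q(-2)) = -1209*(-7 + 4*5)/(-4 + 5) = -1209*(-7 + 20)/1 = -1209*13 = -15717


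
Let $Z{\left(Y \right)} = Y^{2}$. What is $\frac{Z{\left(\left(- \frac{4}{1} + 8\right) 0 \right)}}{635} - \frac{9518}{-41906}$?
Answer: $\frac{4759}{20953} \approx 0.22713$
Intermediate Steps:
$\frac{Z{\left(\left(- \frac{4}{1} + 8\right) 0 \right)}}{635} - \frac{9518}{-41906} = \frac{\left(\left(- \frac{4}{1} + 8\right) 0\right)^{2}}{635} - \frac{9518}{-41906} = \left(\left(\left(-4\right) 1 + 8\right) 0\right)^{2} \cdot \frac{1}{635} - - \frac{4759}{20953} = \left(\left(-4 + 8\right) 0\right)^{2} \cdot \frac{1}{635} + \frac{4759}{20953} = \left(4 \cdot 0\right)^{2} \cdot \frac{1}{635} + \frac{4759}{20953} = 0^{2} \cdot \frac{1}{635} + \frac{4759}{20953} = 0 \cdot \frac{1}{635} + \frac{4759}{20953} = 0 + \frac{4759}{20953} = \frac{4759}{20953}$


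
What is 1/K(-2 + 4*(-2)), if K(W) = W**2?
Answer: 1/100 ≈ 0.010000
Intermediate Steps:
1/K(-2 + 4*(-2)) = 1/((-2 + 4*(-2))**2) = 1/((-2 - 8)**2) = 1/((-10)**2) = 1/100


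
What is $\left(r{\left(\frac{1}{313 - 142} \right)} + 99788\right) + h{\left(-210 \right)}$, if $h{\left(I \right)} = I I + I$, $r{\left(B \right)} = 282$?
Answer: $143960$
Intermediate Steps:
$h{\left(I \right)} = I + I^{2}$ ($h{\left(I \right)} = I^{2} + I = I + I^{2}$)
$\left(r{\left(\frac{1}{313 - 142} \right)} + 99788\right) + h{\left(-210 \right)} = \left(282 + 99788\right) - 210 \left(1 - 210\right) = 100070 - -43890 = 100070 + 43890 = 143960$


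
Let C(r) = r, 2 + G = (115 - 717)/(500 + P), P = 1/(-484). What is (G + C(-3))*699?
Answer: -1049452737/241999 ≈ -4336.6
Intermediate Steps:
P = -1/484 ≈ -0.0020661
G = -775366/241999 (G = -2 + (115 - 717)/(500 - 1/484) = -2 - 602/241999/484 = -2 - 602*484/241999 = -2 - 291368/241999 = -775366/241999 ≈ -3.2040)
(G + C(-3))*699 = (-775366/241999 - 3)*699 = -1501363/241999*699 = -1049452737/241999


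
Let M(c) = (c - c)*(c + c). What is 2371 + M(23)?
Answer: 2371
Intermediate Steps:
M(c) = 0 (M(c) = 0*(2*c) = 0)
2371 + M(23) = 2371 + 0 = 2371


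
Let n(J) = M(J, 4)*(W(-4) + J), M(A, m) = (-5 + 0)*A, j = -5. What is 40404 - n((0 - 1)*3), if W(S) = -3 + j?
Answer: 40569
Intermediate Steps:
M(A, m) = -5*A
W(S) = -8 (W(S) = -3 - 5 = -8)
n(J) = -5*J*(-8 + J) (n(J) = (-5*J)*(-8 + J) = -5*J*(-8 + J))
40404 - n((0 - 1)*3) = 40404 - 5*(0 - 1)*3*(8 - (0 - 1)*3) = 40404 - 5*(-1*3)*(8 - (-1)*3) = 40404 - 5*(-3)*(8 - 1*(-3)) = 40404 - 5*(-3)*(8 + 3) = 40404 - 5*(-3)*11 = 40404 - 1*(-165) = 40404 + 165 = 40569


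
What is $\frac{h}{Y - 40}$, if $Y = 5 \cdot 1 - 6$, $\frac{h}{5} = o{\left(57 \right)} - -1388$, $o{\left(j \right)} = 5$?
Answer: $- \frac{6965}{41} \approx -169.88$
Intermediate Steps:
$h = 6965$ ($h = 5 \left(5 - -1388\right) = 5 \left(5 + 1388\right) = 5 \cdot 1393 = 6965$)
$Y = -1$ ($Y = 5 - 6 = -1$)
$\frac{h}{Y - 40} = \frac{1}{-1 - 40} \cdot 6965 = \frac{1}{-41} \cdot 6965 = \left(- \frac{1}{41}\right) 6965 = - \frac{6965}{41}$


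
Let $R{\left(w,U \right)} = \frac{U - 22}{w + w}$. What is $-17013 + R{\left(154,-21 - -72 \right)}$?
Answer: $- \frac{5239975}{308} \approx -17013.0$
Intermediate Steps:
$R{\left(w,U \right)} = \frac{-22 + U}{2 w}$
$-17013 + R{\left(154,-21 - -72 \right)} = -17013 + \frac{-22 - -51}{2 \cdot 154} = -17013 + \frac{1}{2} \cdot \frac{1}{154} \left(-22 + \left(-21 + 72\right)\right) = -17013 + \frac{1}{2} \cdot \frac{1}{154} \left(-22 + 51\right) = -17013 + \frac{1}{2} \cdot \frac{1}{154} \cdot 29 = -17013 + \frac{29}{308} = - \frac{5239975}{308}$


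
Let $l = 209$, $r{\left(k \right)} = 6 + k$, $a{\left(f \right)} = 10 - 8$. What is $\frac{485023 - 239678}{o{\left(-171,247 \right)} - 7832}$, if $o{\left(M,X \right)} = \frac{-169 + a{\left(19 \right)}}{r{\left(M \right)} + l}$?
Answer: $- \frac{2159036}{68955} \approx -31.311$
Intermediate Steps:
$a{\left(f \right)} = 2$
$o{\left(M,X \right)} = - \frac{167}{215 + M}$ ($o{\left(M,X \right)} = \frac{-169 + 2}{\left(6 + M\right) + 209} = - \frac{167}{215 + M}$)
$\frac{485023 - 239678}{o{\left(-171,247 \right)} - 7832} = \frac{485023 - 239678}{- \frac{167}{215 - 171} - 7832} = \frac{245345}{- \frac{167}{44} - 7832} = \frac{245345}{- \frac{344775}{44}} = 245345 \left(- \frac{44}{344775}\right) = - \frac{2159036}{68955}$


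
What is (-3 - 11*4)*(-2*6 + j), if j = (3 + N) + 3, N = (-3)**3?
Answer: 1551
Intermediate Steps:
N = -27
j = -21 (j = (3 - 27) + 3 = -24 + 3 = -21)
(-3 - 11*4)*(-2*6 + j) = (-3 - 11*4)*(-2*6 - 21) = (-3 - 44)*(-12 - 21) = -47*(-33) = 1551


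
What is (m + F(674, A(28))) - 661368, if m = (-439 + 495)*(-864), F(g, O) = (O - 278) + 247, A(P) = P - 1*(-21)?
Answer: -709734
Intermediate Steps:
A(P) = 21 + P (A(P) = P + 21 = 21 + P)
F(g, O) = -31 + O (F(g, O) = (-278 + O) + 247 = -31 + O)
m = -48384 (m = 56*(-864) = -48384)
(m + F(674, A(28))) - 661368 = (-48384 + (-31 + (21 + 28))) - 661368 = (-48384 + (-31 + 49)) - 661368 = (-48384 + 18) - 661368 = -48366 - 661368 = -709734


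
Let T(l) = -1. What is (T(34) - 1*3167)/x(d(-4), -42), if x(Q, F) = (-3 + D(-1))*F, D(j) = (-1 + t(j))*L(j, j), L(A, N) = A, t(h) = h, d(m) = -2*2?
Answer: -528/7 ≈ -75.429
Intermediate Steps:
d(m) = -4
D(j) = j*(-1 + j) (D(j) = (-1 + j)*j = j*(-1 + j))
x(Q, F) = -F (x(Q, F) = (-3 - (-1 - 1))*F = (-3 - 1*(-2))*F = (-3 + 2)*F = -F)
(T(34) - 1*3167)/x(d(-4), -42) = (-1 - 1*3167)/((-1*(-42))) = (-1 - 3167)/42 = -3168*1/42 = -528/7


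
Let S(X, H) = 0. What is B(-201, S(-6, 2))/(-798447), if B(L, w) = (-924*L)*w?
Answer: 0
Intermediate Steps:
B(L, w) = -924*L*w
B(-201, S(-6, 2))/(-798447) = -924*(-201)*0/(-798447) = 0*(-1/798447) = 0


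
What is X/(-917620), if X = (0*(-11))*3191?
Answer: 0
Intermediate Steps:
X = 0 (X = 0*3191 = 0)
X/(-917620) = 0/(-917620) = 0*(-1/917620) = 0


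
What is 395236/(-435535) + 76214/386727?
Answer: -119654568082/168433143945 ≈ -0.71040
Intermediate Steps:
395236/(-435535) + 76214/386727 = 395236*(-1/435535) + 76214*(1/386727) = -395236/435535 + 76214/386727 = -119654568082/168433143945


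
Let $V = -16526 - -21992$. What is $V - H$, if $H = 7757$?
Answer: $-2291$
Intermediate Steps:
$V = 5466$ ($V = -16526 + 21992 = 5466$)
$V - H = 5466 - 7757 = -2291$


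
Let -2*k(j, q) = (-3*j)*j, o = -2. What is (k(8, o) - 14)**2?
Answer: 6724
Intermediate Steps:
k(j, q) = 3*j**2/2 (k(j, q) = -(-3*j)*j/2 = -(-3)*j**2/2 = 3*j**2/2)
(k(8, o) - 14)**2 = ((3/2)*8**2 - 14)**2 = ((3/2)*64 - 14)**2 = (96 - 14)**2 = 82**2 = 6724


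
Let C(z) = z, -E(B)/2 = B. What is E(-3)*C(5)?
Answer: 30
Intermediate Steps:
E(B) = -2*B
E(-3)*C(5) = -2*(-3)*5 = 6*5 = 30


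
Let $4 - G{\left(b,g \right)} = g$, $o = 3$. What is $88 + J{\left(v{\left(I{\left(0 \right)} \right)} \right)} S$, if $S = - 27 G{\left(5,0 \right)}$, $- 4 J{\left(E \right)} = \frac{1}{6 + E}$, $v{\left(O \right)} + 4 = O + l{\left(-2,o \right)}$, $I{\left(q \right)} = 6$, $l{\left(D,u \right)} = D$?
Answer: $\frac{185}{2} \approx 92.5$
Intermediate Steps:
$G{\left(b,g \right)} = 4 - g$
$v{\left(O \right)} = -6 + O$ ($v{\left(O \right)} = -4 + \left(O - 2\right) = -4 + \left(-2 + O\right) = -6 + O$)
$J{\left(E \right)} = - \frac{1}{4 \left(6 + E\right)}$
$S = -108$ ($S = - 27 \left(4 - 0\right) = - 27 \left(4 + 0\right) = \left(-27\right) 4 = -108$)
$88 + J{\left(v{\left(I{\left(0 \right)} \right)} \right)} S = 88 + - \frac{1}{24 + 4 \left(-6 + 6\right)} \left(-108\right) = 88 + - \frac{1}{24 + 4 \cdot 0} \left(-108\right) = 88 + - \frac{1}{24 + 0} \left(-108\right) = 88 + - \frac{1}{24} \left(-108\right) = 88 + \left(-1\right) \frac{1}{24} \left(-108\right) = 88 - - \frac{9}{2} = 88 + \frac{9}{2} = \frac{185}{2}$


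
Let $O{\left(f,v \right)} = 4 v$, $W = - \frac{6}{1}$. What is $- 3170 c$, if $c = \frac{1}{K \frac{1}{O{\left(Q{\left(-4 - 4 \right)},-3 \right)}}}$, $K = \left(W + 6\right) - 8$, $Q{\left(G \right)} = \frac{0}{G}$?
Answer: $-4755$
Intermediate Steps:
$Q{\left(G \right)} = 0$
$W = -6$ ($W = \left(-6\right) 1 = -6$)
$K = -8$ ($K = \left(-6 + 6\right) - 8 = 0 - 8 = -8$)
$c = \frac{3}{2}$ ($c = \frac{1}{\left(-8\right) \frac{1}{4 \left(-3\right)}} = \frac{1}{\left(-8\right) \frac{1}{-12}} = \frac{1}{\left(-8\right) \left(- \frac{1}{12}\right)} = \frac{1}{\frac{2}{3}} = \frac{3}{2} \approx 1.5$)
$- 3170 c = \left(-3170\right) \frac{3}{2} = -4755$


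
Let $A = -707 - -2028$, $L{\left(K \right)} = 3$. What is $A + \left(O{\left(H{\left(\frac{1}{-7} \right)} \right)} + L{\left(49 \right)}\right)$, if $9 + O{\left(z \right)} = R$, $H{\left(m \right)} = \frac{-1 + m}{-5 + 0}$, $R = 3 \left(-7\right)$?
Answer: $1294$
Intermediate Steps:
$R = -21$
$H{\left(m \right)} = \frac{1}{5} - \frac{m}{5}$ ($H{\left(m \right)} = \frac{-1 + m}{-5} = \left(-1 + m\right) \left(- \frac{1}{5}\right) = \frac{1}{5} - \frac{m}{5}$)
$O{\left(z \right)} = -30$ ($O{\left(z \right)} = -9 - 21 = -30$)
$A = 1321$ ($A = -707 + 2028 = 1321$)
$A + \left(O{\left(H{\left(\frac{1}{-7} \right)} \right)} + L{\left(49 \right)}\right) = 1321 + \left(-30 + 3\right) = 1321 - 27 = 1294$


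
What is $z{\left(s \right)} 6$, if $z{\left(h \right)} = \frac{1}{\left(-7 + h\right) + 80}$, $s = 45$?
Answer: $\frac{3}{59} \approx 0.050847$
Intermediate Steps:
$z{\left(h \right)} = \frac{1}{73 + h}$
$z{\left(s \right)} 6 = \frac{1}{73 + 45} \cdot 6 = \frac{1}{118} \cdot 6 = \frac{3}{59}$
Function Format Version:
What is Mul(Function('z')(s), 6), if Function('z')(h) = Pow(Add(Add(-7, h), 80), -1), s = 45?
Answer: Rational(3, 59) ≈ 0.050847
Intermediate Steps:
Function('z')(h) = Pow(Add(73, h), -1)
Mul(Function('z')(s), 6) = Mul(Pow(Add(73, 45), -1), 6) = Mul(Pow(118, -1), 6) = Mul(Rational(1, 118), 6) = Rational(3, 59)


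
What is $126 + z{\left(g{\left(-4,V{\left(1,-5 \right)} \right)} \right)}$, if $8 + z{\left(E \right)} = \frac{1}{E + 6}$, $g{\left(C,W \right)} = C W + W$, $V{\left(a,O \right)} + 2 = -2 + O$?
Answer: $\frac{3895}{33} \approx 118.03$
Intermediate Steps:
$V{\left(a,O \right)} = -4 + O$ ($V{\left(a,O \right)} = -2 + \left(-2 + O\right) = -4 + O$)
$g{\left(C,W \right)} = W + C W$
$z{\left(E \right)} = -8 + \frac{1}{6 + E}$ ($z{\left(E \right)} = -8 + \frac{1}{E + 6} = -8 + \frac{1}{6 + E}$)
$126 + z{\left(g{\left(-4,V{\left(1,-5 \right)} \right)} \right)} = 126 + \frac{-47 - 8 \left(-4 - 5\right) \left(1 - 4\right)}{6 + \left(-4 - 5\right) \left(1 - 4\right)} = 126 + \frac{-47 - 8 \left(\left(-9\right) \left(-3\right)\right)}{6 - -27} = 126 + \frac{-47 - 216}{6 + 27} = 126 + \frac{-47 - 216}{33} = 126 + \frac{1}{33} \left(-263\right) = 126 - \frac{263}{33} = \frac{3895}{33}$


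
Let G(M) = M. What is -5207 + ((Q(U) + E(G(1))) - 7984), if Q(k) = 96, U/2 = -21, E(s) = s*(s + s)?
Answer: -13093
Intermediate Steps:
E(s) = 2*s² (E(s) = s*(2*s) = 2*s²)
U = -42 (U = 2*(-21) = -42)
-5207 + ((Q(U) + E(G(1))) - 7984) = -5207 + ((96 + 2*1²) - 7984) = -5207 + ((96 + 2*1) - 7984) = -5207 + ((96 + 2) - 7984) = -5207 + (98 - 7984) = -5207 - 7886 = -13093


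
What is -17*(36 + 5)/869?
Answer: -697/869 ≈ -0.80207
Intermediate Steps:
-17*(36 + 5)/869 = -17*41*(1/869) = -697*1/869 = -697/869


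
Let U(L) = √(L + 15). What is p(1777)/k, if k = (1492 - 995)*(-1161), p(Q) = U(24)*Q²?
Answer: -3157729*√39/577017 ≈ -34.176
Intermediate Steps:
U(L) = √(15 + L)
p(Q) = √39*Q² (p(Q) = √(15 + 24)*Q² = √39*Q²)
k = -577017 (k = 497*(-1161) = -577017)
p(1777)/k = (√39*1777²)/(-577017) = (√39*3157729)*(-1/577017) = (3157729*√39)*(-1/577017) = -3157729*√39/577017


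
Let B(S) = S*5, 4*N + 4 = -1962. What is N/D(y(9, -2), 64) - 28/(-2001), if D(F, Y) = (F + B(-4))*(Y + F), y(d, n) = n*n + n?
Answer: 677837/1584792 ≈ 0.42771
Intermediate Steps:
N = -983/2 (N = -1 + (¼)*(-1962) = -1 - 981/2 = -983/2 ≈ -491.50)
B(S) = 5*S
y(d, n) = n + n² (y(d, n) = n² + n = n + n²)
D(F, Y) = (-20 + F)*(F + Y) (D(F, Y) = (F + 5*(-4))*(Y + F) = (F - 20)*(F + Y) = (-20 + F)*(F + Y))
N/D(y(9, -2), 64) - 28/(-2001) = -983/(2*((-2*(1 - 2))² - (-40)*(1 - 2) - 20*64 - 2*(1 - 2)*64)) - 28/(-2001) = -983/(2*((-2*(-1))² - (-40)*(-1) - 1280 - 2*(-1)*64)) - 28*(-1/2001) = -983/(2*(2² - 20*2 - 1280 + 2*64)) + 28/2001 = -983/(2*(4 - 40 - 1280 + 128)) + 28/2001 = -983/2/(-1188) + 28/2001 = -983/2*(-1/1188) + 28/2001 = 983/2376 + 28/2001 = 677837/1584792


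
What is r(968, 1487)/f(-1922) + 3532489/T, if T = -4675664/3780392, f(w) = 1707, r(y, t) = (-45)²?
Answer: -135688084812737/47508086 ≈ -2.8561e+6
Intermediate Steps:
r(y, t) = 2025
T = -83494/67507 (T = -4675664*1/3780392 = -83494/67507 ≈ -1.2368)
r(968, 1487)/f(-1922) + 3532489/T = 2025/1707 + 3532489/(-83494/67507) = 2025*(1/1707) + 3532489*(-67507/83494) = 675/569 - 238467734923/83494 = -135688084812737/47508086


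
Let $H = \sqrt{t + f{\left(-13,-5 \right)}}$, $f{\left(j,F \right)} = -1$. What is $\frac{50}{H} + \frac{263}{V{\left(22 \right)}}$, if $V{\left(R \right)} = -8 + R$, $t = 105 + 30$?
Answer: $\frac{263}{14} + \frac{25 \sqrt{134}}{67} \approx 23.105$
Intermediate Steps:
$t = 135$
$H = \sqrt{134}$ ($H = \sqrt{135 - 1} = \sqrt{134} \approx 11.576$)
$\frac{50}{H} + \frac{263}{V{\left(22 \right)}} = \frac{50}{\sqrt{134}} + \frac{263}{-8 + 22} = 50 \frac{\sqrt{134}}{134} + \frac{263}{14} = \frac{25 \sqrt{134}}{67} + 263 \cdot \frac{1}{14} = \frac{25 \sqrt{134}}{67} + \frac{263}{14} = \frac{263}{14} + \frac{25 \sqrt{134}}{67}$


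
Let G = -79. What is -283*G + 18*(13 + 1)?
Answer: 22609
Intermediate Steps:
-283*G + 18*(13 + 1) = -283*(-79) + 18*(13 + 1) = 22357 + 18*14 = 22357 + 252 = 22609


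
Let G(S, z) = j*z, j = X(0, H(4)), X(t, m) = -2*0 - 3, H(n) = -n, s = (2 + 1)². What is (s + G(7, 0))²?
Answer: 81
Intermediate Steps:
s = 9 (s = 3² = 9)
X(t, m) = -3 (X(t, m) = 0 - 3 = -3)
j = -3
G(S, z) = -3*z
(s + G(7, 0))² = (9 - 3*0)² = (9 + 0)² = 9² = 81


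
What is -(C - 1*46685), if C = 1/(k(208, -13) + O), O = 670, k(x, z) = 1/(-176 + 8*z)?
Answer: 8758059035/187599 ≈ 46685.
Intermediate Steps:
C = 280/187599 (C = 1/(1/(8*(-22 - 13)) + 670) = 1/((1/8)/(-35) + 670) = 1/((1/8)*(-1/35) + 670) = 1/(-1/280 + 670) = 1/(187599/280) = 280/187599 ≈ 0.0014925)
-(C - 1*46685) = -(280/187599 - 1*46685) = -(280/187599 - 46685) = -1*(-8758059035/187599) = 8758059035/187599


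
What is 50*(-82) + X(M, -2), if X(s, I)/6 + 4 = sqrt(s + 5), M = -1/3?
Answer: -4124 + 2*sqrt(42) ≈ -4111.0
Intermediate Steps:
M = -1/3 (M = -1*1/3 = -1/3 ≈ -0.33333)
X(s, I) = -24 + 6*sqrt(5 + s) (X(s, I) = -24 + 6*sqrt(s + 5) = -24 + 6*sqrt(5 + s))
50*(-82) + X(M, -2) = 50*(-82) + (-24 + 6*sqrt(5 - 1/3)) = -4100 + (-24 + 6*sqrt(14/3)) = -4100 + (-24 + 6*(sqrt(42)/3)) = -4100 + (-24 + 2*sqrt(42)) = -4124 + 2*sqrt(42)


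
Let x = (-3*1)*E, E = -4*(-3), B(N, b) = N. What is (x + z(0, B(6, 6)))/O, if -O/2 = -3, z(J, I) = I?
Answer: -5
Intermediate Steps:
E = 12
x = -36 (x = -3*1*12 = -3*12 = -36)
O = 6 (O = -2*(-3) = 6)
(x + z(0, B(6, 6)))/O = (-36 + 6)/6 = -30*⅙ = -5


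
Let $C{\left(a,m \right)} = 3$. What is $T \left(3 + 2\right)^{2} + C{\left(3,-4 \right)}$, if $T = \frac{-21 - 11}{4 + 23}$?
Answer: $- \frac{719}{27} \approx -26.63$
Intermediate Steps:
$T = - \frac{32}{27} \approx -1.1852$
$T \left(3 + 2\right)^{2} + C{\left(3,-4 \right)} = - \frac{32 \left(3 + 2\right)^{2}}{27} + 3 = - \frac{32 \cdot 5^{2}}{27} + 3 = \left(- \frac{32}{27}\right) 25 + 3 = - \frac{800}{27} + 3 = - \frac{719}{27}$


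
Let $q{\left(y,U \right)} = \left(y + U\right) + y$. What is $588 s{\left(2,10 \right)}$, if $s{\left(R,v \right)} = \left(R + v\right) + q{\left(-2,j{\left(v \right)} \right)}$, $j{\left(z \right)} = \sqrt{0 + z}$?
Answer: $4704 + 588 \sqrt{10} \approx 6563.4$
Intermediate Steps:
$j{\left(z \right)} = \sqrt{z}$
$q{\left(y,U \right)} = U + 2 y$ ($q{\left(y,U \right)} = \left(U + y\right) + y = U + 2 y$)
$s{\left(R,v \right)} = -4 + R + v + \sqrt{v}$ ($s{\left(R,v \right)} = \left(R + v\right) + \left(\sqrt{v} + 2 \left(-2\right)\right) = \left(R + v\right) + \left(\sqrt{v} - 4\right) = \left(R + v\right) + \left(-4 + \sqrt{v}\right) = -4 + R + v + \sqrt{v}$)
$588 s{\left(2,10 \right)} = 588 \left(-4 + 2 + 10 + \sqrt{10}\right) = 588 \left(8 + \sqrt{10}\right) = 4704 + 588 \sqrt{10}$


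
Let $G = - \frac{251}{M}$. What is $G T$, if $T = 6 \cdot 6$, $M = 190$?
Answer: $- \frac{4518}{95} \approx -47.558$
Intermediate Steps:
$T = 36$
$G = - \frac{251}{190} \approx -1.3211$
$G T = \left(- \frac{251}{190}\right) 36 = - \frac{4518}{95}$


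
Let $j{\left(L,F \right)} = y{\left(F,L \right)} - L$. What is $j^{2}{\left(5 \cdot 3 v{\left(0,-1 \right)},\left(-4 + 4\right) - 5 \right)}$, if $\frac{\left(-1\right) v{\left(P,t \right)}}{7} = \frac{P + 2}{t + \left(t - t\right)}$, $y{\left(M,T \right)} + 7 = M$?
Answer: $49284$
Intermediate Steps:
$y{\left(M,T \right)} = -7 + M$
$v{\left(P,t \right)} = - \frac{7 \left(2 + P\right)}{t}$ ($v{\left(P,t \right)} = - 7 \frac{P + 2}{t + \left(t - t\right)} = - 7 \frac{2 + P}{t + 0} = - 7 \frac{2 + P}{t} = - \frac{7 \left(2 + P\right)}{t}$)
$j{\left(L,F \right)} = -7 + F - L$ ($j{\left(L,F \right)} = \left(-7 + F\right) - L = -7 + F - L$)
$j^{2}{\left(5 \cdot 3 v{\left(0,-1 \right)},\left(-4 + 4\right) - 5 \right)} = \left(-7 + \left(\left(-4 + 4\right) - 5\right) - 5 \cdot 3 \frac{7 \left(-2 - 0\right)}{-1}\right)^{2} = \left(-7 + \left(0 - 5\right) - 15 \cdot 7 \left(-1\right) \left(-2 + 0\right)\right)^{2} = \left(-7 - 5 - 15 \cdot 7 \left(-1\right) \left(-2\right)\right)^{2} = \left(-7 - 5 - 15 \cdot 14\right)^{2} = \left(-7 - 5 - 210\right)^{2} = \left(-222\right)^{2} = 49284$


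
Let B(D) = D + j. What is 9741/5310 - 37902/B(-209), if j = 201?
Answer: 16778129/3540 ≈ 4739.6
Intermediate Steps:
B(D) = 201 + D (B(D) = D + 201 = 201 + D)
9741/5310 - 37902/B(-209) = 9741/5310 - 37902/(201 - 209) = 9741*(1/5310) - 37902/(-8) = 3247/1770 - 37902*(-⅛) = 3247/1770 + 18951/4 = 16778129/3540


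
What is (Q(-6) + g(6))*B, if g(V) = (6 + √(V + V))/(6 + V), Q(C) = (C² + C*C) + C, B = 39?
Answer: 5187/2 + 13*√3/2 ≈ 2604.8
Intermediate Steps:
Q(C) = C + 2*C² (Q(C) = (C² + C²) + C = 2*C² + C = C + 2*C²)
g(V) = (6 + √2*√V)/(6 + V) (g(V) = (6 + √(2*V))/(6 + V) = (6 + √2*√V)/(6 + V))
(Q(-6) + g(6))*B = (-6*(1 + 2*(-6)) + (6 + √2*√6)/(6 + 6))*39 = (-6*(1 - 12) + (6 + 2*√3)/12)*39 = (-6*(-11) + (6 + 2*√3)/12)*39 = (66 + (½ + √3/6))*39 = (133/2 + √3/6)*39 = 5187/2 + 13*√3/2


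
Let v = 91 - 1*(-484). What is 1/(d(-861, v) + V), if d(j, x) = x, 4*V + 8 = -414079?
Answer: -4/411787 ≈ -9.7138e-6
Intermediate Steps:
V = -414087/4 (V = -2 + (¼)*(-414079) = -2 - 414079/4 = -414087/4 ≈ -1.0352e+5)
v = 575 (v = 91 + 484 = 575)
1/(d(-861, v) + V) = 1/(575 - 414087/4) = 1/(-411787/4) = -4/411787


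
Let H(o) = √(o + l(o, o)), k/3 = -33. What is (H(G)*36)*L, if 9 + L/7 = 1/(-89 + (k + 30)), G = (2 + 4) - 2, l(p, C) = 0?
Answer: -358596/79 ≈ -4539.2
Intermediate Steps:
k = -99 (k = 3*(-33) = -99)
G = 4 (G = 6 - 2 = 4)
H(o) = √o (H(o) = √(o + 0) = √o)
L = -9961/158 (L = -63 + 7/(-89 + (-99 + 30)) = -63 + 7/(-89 - 69) = -63 + 7/(-158) = -63 + 7*(-1/158) = -63 - 7/158 = -9961/158 ≈ -63.044)
(H(G)*36)*L = (√4*36)*(-9961/158) = (2*36)*(-9961/158) = 72*(-9961/158) = -358596/79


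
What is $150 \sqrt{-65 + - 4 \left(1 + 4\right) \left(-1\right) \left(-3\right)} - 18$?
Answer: $-18 + 750 i \sqrt{5} \approx -18.0 + 1677.1 i$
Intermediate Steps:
$150 \sqrt{-65 + - 4 \left(1 + 4\right) \left(-1\right) \left(-3\right)} - 18 = 150 \sqrt{-65 + - 4 \cdot 5 \left(-1\right) \left(-3\right)} - 18 = 150 \sqrt{-65 + \left(-4\right) \left(-5\right) \left(-3\right)} - 18 = 150 \sqrt{-65 + 20 \left(-3\right)} - 18 = 150 \sqrt{-65 - 60} - 18 = 150 \sqrt{-125} - 18 = 150 \cdot 5 i \sqrt{5} - 18 = 750 i \sqrt{5} - 18 = -18 + 750 i \sqrt{5}$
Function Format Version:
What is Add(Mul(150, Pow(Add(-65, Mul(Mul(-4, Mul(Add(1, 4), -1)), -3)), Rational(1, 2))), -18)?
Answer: Add(-18, Mul(750, I, Pow(5, Rational(1, 2)))) ≈ Add(-18.000, Mul(1677.1, I))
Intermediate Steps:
Add(Mul(150, Pow(Add(-65, Mul(Mul(-4, Mul(Add(1, 4), -1)), -3)), Rational(1, 2))), -18) = Add(Mul(150, Pow(Add(-65, Mul(Mul(-4, Mul(5, -1)), -3)), Rational(1, 2))), -18) = Add(Mul(150, Pow(Add(-65, Mul(Mul(-4, -5), -3)), Rational(1, 2))), -18) = Add(Mul(150, Pow(Add(-65, Mul(20, -3)), Rational(1, 2))), -18) = Add(Mul(150, Pow(Add(-65, -60), Rational(1, 2))), -18) = Add(Mul(150, Pow(-125, Rational(1, 2))), -18) = Add(Mul(150, Mul(5, I, Pow(5, Rational(1, 2)))), -18) = Add(Mul(750, I, Pow(5, Rational(1, 2))), -18) = Add(-18, Mul(750, I, Pow(5, Rational(1, 2))))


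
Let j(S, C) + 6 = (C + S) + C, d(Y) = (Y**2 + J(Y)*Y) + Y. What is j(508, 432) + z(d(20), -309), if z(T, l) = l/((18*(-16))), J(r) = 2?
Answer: 131239/96 ≈ 1367.1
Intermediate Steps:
d(Y) = Y**2 + 3*Y (d(Y) = (Y**2 + 2*Y) + Y = Y**2 + 3*Y)
j(S, C) = -6 + S + 2*C (j(S, C) = -6 + ((C + S) + C) = -6 + (S + 2*C) = -6 + S + 2*C)
z(T, l) = -l/288 (z(T, l) = l/(-288) = l*(-1/288) = -l/288)
j(508, 432) + z(d(20), -309) = (-6 + 508 + 2*432) - 1/288*(-309) = (-6 + 508 + 864) + 103/96 = 1366 + 103/96 = 131239/96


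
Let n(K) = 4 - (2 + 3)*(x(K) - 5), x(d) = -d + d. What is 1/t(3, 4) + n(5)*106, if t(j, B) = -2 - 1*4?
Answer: 18443/6 ≈ 3073.8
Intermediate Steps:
x(d) = 0
t(j, B) = -6 (t(j, B) = -2 - 4 = -6)
n(K) = 29 (n(K) = 4 - (2 + 3)*(0 - 5) = 4 - 5*(-5) = 4 - 1*(-25) = 4 + 25 = 29)
1/t(3, 4) + n(5)*106 = 1/(-6) + 29*106 = -⅙ + 3074 = 18443/6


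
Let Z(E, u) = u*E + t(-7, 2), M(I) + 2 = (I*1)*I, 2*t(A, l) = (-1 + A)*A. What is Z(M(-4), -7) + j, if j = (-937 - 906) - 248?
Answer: -2161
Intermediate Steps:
t(A, l) = A*(-1 + A)/2 (t(A, l) = ((-1 + A)*A)/2 = (A*(-1 + A))/2 = A*(-1 + A)/2)
M(I) = -2 + I² (M(I) = -2 + (I*1)*I = -2 + I*I = -2 + I²)
Z(E, u) = 28 + E*u (Z(E, u) = u*E + (½)*(-7)*(-1 - 7) = E*u + (½)*(-7)*(-8) = E*u + 28 = 28 + E*u)
j = -2091 (j = -1843 - 248 = -2091)
Z(M(-4), -7) + j = (28 + (-2 + (-4)²)*(-7)) - 2091 = (28 + (-2 + 16)*(-7)) - 2091 = (28 + 14*(-7)) - 2091 = (28 - 98) - 2091 = -70 - 2091 = -2161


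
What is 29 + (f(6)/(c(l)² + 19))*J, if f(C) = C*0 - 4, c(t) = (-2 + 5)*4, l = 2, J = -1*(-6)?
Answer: 4703/163 ≈ 28.853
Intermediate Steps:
J = 6
c(t) = 12 (c(t) = 3*4 = 12)
f(C) = -4 (f(C) = 0 - 4 = -4)
29 + (f(6)/(c(l)² + 19))*J = 29 - 4/(12² + 19)*6 = 29 - 4/(144 + 19)*6 = 29 - 4/163*6 = 29 - 24/163 = 4703/163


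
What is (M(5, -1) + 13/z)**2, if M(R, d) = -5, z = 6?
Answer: 289/36 ≈ 8.0278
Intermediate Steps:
(M(5, -1) + 13/z)**2 = (-5 + 13/6)**2 = (-17/6)**2 = 289/36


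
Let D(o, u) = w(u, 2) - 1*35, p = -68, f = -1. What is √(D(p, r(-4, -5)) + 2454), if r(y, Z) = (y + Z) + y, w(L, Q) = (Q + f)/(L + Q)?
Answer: 4*√18293/11 ≈ 49.182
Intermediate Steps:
w(L, Q) = (-1 + Q)/(L + Q) (w(L, Q) = (Q - 1)/(L + Q) = (-1 + Q)/(L + Q))
r(y, Z) = Z + 2*y (r(y, Z) = (Z + y) + y = Z + 2*y)
D(o, u) = -35 + 1/(2 + u) (D(o, u) = (-1 + 2)/(u + 2) - 1*35 = 1/(2 + u) - 35 = -35 + 1/(2 + u))
√(D(p, r(-4, -5)) + 2454) = √((-69 - 35*(-5 + 2*(-4)))/(2 + (-5 + 2*(-4))) + 2454) = √((-69 - 35*(-5 - 8))/(2 + (-5 - 8)) + 2454) = √((-69 - 35*(-13))/(2 - 13) + 2454) = √((-69 + 455)/(-11) + 2454) = √(-1/11*386 + 2454) = √(-386/11 + 2454) = √(26608/11) = 4*√18293/11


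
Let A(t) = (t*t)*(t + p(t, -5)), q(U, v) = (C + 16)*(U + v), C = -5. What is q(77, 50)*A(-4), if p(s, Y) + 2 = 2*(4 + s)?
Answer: -134112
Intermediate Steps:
p(s, Y) = 6 + 2*s (p(s, Y) = -2 + 2*(4 + s) = -2 + (8 + 2*s) = 6 + 2*s)
q(U, v) = 11*U + 11*v (q(U, v) = (-5 + 16)*(U + v) = 11*(U + v) = 11*U + 11*v)
A(t) = t²*(6 + 3*t) (A(t) = (t*t)*(t + (6 + 2*t)) = t²*(6 + 3*t))
q(77, 50)*A(-4) = (11*77 + 11*50)*(3*(-4)²*(2 - 4)) = (847 + 550)*(3*16*(-2)) = 1397*(-96) = -134112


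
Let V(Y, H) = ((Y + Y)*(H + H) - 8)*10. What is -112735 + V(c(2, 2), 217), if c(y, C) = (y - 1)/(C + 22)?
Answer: -337360/3 ≈ -1.1245e+5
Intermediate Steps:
c(y, C) = (-1 + y)/(22 + C)
V(Y, H) = -80 + 40*H*Y (V(Y, H) = ((2*Y)*(2*H) - 8)*10 = (4*H*Y - 8)*10 = (-8 + 4*H*Y)*10 = -80 + 40*H*Y)
-112735 + V(c(2, 2), 217) = -112735 + (-80 + 40*217*((-1 + 2)/(22 + 2))) = -112735 + (-80 + 40*217*(1/24)) = -112735 + (-80 + 1085/3) = -112735 + 845/3 = -337360/3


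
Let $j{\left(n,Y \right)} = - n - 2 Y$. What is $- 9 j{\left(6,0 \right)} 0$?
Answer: $0$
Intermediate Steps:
$- 9 j{\left(6,0 \right)} 0 = - 9 \left(\left(-1\right) 6 - 0\right) 0 = - 9 \left(-6 + 0\right) 0 = \left(-9\right) \left(-6\right) 0 = 54 \cdot 0 = 0$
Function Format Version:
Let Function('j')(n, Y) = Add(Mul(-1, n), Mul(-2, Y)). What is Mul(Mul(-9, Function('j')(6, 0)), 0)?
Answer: 0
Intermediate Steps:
Mul(Mul(-9, Function('j')(6, 0)), 0) = Mul(Mul(-9, Add(Mul(-1, 6), Mul(-2, 0))), 0) = Mul(Mul(-9, Add(-6, 0)), 0) = Mul(Mul(-9, -6), 0) = Mul(54, 0) = 0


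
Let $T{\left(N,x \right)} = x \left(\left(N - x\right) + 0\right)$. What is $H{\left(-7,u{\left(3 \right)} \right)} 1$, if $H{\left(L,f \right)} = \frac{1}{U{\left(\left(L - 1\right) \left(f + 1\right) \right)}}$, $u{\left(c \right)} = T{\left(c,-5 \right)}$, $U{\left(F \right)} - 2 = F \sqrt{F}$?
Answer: $- \frac{1}{15185662} + \frac{156 \sqrt{78}}{7592831} \approx 0.00018139$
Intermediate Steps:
$T{\left(N,x \right)} = x \left(N - x\right)$
$U{\left(F \right)} = 2 + F^{\frac{3}{2}}$ ($U{\left(F \right)} = 2 + F \sqrt{F} = 2 + F^{\frac{3}{2}}$)
$u{\left(c \right)} = -25 - 5 c$ ($u{\left(c \right)} = - 5 \left(c - -5\right) = - 5 \left(c + 5\right) = - 5 \left(5 + c\right) = -25 - 5 c$)
$H{\left(L,f \right)} = \frac{1}{2 + \left(\left(1 + f\right) \left(-1 + L\right)\right)^{\frac{3}{2}}}$ ($H{\left(L,f \right)} = \frac{1}{2 + \left(\left(L - 1\right) \left(f + 1\right)\right)^{\frac{3}{2}}} = \frac{1}{2 + \left(\left(-1 + L\right) \left(1 + f\right)\right)^{\frac{3}{2}}} = \frac{1}{2 + \left(\left(1 + f\right) \left(-1 + L\right)\right)^{\frac{3}{2}}}$)
$H{\left(-7,u{\left(3 \right)} \right)} 1 = \frac{1}{2 + \left(-1 - 7 - \left(-25 - 15\right) - 7 \left(-25 - 15\right)\right)^{\frac{3}{2}}} \cdot 1 = \frac{1}{2 + \left(-1 - 7 - -40 - -280\right)^{\frac{3}{2}}} \cdot 1 = \frac{1}{2 + \left(-1 - 7 + 40 + 280\right)^{\frac{3}{2}}} \cdot 1 = \frac{1}{2 + 312^{\frac{3}{2}}} \cdot 1 = \frac{1}{2 + 624 \sqrt{78}} \cdot 1 = \frac{1}{2 + 624 \sqrt{78}}$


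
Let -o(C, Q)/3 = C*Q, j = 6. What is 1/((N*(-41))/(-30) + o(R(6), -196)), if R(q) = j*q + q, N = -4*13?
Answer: 15/369374 ≈ 4.0609e-5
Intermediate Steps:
N = -52
R(q) = 7*q (R(q) = 6*q + q = 7*q)
o(C, Q) = -3*C*Q
1/((N*(-41))/(-30) + o(R(6), -196)) = 1/(-52*(-41)/(-30) - 3*7*6*(-196)) = 1/(2132*(-1/30) - 3*42*(-196)) = 1/(-1066/15 + 24696) = 1/(369374/15) = 15/369374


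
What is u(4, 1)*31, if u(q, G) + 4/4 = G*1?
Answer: 0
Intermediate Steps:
u(q, G) = -1 + G (u(q, G) = -1 + G*1 = -1 + G)
u(4, 1)*31 = (-1 + 1)*31 = 0*31 = 0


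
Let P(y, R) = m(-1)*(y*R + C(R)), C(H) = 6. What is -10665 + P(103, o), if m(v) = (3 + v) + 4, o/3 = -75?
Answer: -149679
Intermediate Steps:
o = -225 (o = 3*(-75) = -225)
m(v) = 7 + v
P(y, R) = 36 + 6*R*y (P(y, R) = (7 - 1)*(y*R + 6) = 6*(R*y + 6) = 6*(6 + R*y) = 36 + 6*R*y)
-10665 + P(103, o) = -10665 + (36 + 6*(-225)*103) = -10665 + (36 - 139050) = -10665 - 139014 = -149679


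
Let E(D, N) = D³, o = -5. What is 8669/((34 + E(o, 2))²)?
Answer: 8669/8281 ≈ 1.0469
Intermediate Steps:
8669/((34 + E(o, 2))²) = 8669/((34 + (-5)³)²) = 8669/((34 - 125)²) = 8669/((-91)²) = 8669/8281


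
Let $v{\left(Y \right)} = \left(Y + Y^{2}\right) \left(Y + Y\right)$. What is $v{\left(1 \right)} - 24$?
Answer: $-20$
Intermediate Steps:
$v{\left(Y \right)} = 2 Y \left(Y + Y^{2}\right)$ ($v{\left(Y \right)} = \left(Y + Y^{2}\right) 2 Y = 2 Y \left(Y + Y^{2}\right)$)
$v{\left(1 \right)} - 24 = 2 \cdot 1^{2} \left(1 + 1\right) - 24 = 2 \cdot 1 \cdot 2 - 24 = 4 - 24 = -20$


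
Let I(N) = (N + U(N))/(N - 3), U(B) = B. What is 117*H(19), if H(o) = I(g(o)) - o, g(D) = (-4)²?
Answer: -1935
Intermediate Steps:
g(D) = 16
I(N) = 2*N/(-3 + N) (I(N) = (N + N)/(N - 3) = (2*N)/(-3 + N) = 2*N/(-3 + N))
H(o) = 32/13 - o (H(o) = 2*16/(-3 + 16) - o = 2*16/13 - o = 2*16*(1/13) - o = 32/13 - o)
117*H(19) = 117*(32/13 - 1*19) = 117*(32/13 - 19) = 117*(-215/13) = -1935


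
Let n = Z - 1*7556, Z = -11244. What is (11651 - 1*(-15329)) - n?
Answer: 45780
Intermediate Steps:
n = -18800 (n = -11244 - 1*7556 = -11244 - 7556 = -18800)
(11651 - 1*(-15329)) - n = (11651 - 1*(-15329)) - 1*(-18800) = (11651 + 15329) + 18800 = 26980 + 18800 = 45780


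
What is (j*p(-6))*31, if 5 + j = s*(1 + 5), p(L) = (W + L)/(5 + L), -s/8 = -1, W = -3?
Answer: 11997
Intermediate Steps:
s = 8 (s = -8*(-1) = 8)
p(L) = (-3 + L)/(5 + L)
j = 43 (j = -5 + 8*(1 + 5) = -5 + 8*6 = -5 + 48 = 43)
(j*p(-6))*31 = (43*((-3 - 6)/(5 - 6)))*31 = (43*(-9/(-1)))*31 = (43*(-1*(-9)))*31 = (43*9)*31 = 387*31 = 11997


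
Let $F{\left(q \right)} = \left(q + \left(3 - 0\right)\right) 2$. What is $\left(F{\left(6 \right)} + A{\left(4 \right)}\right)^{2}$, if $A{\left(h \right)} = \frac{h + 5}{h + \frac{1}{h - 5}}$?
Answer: $441$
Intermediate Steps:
$F{\left(q \right)} = 6 + 2 q$ ($F{\left(q \right)} = \left(q + \left(3 + 0\right)\right) 2 = \left(q + 3\right) 2 = \left(3 + q\right) 2 = 6 + 2 q$)
$A{\left(h \right)} = \frac{5 + h}{h + \frac{1}{-5 + h}}$
$\left(F{\left(6 \right)} + A{\left(4 \right)}\right)^{2} = \left(\left(6 + 2 \cdot 6\right) + \frac{-25 + 4^{2}}{1 + 4^{2} - 20}\right)^{2} = \left(\left(6 + 12\right) + \frac{-25 + 16}{1 + 16 - 20}\right)^{2} = \left(18 + \frac{1}{-3} \left(-9\right)\right)^{2} = \left(18 - -3\right)^{2} = \left(18 + 3\right)^{2} = 21^{2} = 441$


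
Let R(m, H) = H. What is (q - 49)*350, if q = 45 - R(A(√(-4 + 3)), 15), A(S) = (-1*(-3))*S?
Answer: -6650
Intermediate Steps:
A(S) = 3*S
q = 30 (q = 45 - 1*15 = 45 - 15 = 30)
(q - 49)*350 = (30 - 49)*350 = -19*350 = -6650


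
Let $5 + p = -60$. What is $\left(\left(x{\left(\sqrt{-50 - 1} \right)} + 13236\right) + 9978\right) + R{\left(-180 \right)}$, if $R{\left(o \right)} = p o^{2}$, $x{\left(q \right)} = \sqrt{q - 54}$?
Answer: $-2082786 + \sqrt{-54 + i \sqrt{51}} \approx -2.0828 \cdot 10^{6} + 7.3644 i$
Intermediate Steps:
$p = -65$ ($p = -5 - 60 = -65$)
$x{\left(q \right)} = \sqrt{-54 + q}$
$R{\left(o \right)} = - 65 o^{2}$
$\left(\left(x{\left(\sqrt{-50 - 1} \right)} + 13236\right) + 9978\right) + R{\left(-180 \right)} = \left(\left(\sqrt{-54 + \sqrt{-50 - 1}} + 13236\right) + 9978\right) - 65 \left(-180\right)^{2} = \left(\left(\sqrt{-54 + \sqrt{-51}} + 13236\right) + 9978\right) - 2106000 = \left(\left(\sqrt{-54 + i \sqrt{51}} + 13236\right) + 9978\right) - 2106000 = \left(\left(13236 + \sqrt{-54 + i \sqrt{51}}\right) + 9978\right) - 2106000 = \left(23214 + \sqrt{-54 + i \sqrt{51}}\right) - 2106000 = -2082786 + \sqrt{-54 + i \sqrt{51}}$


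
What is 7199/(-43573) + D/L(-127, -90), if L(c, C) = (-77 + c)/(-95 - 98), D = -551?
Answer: -4635152135/8888892 ≈ -521.45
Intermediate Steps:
L(c, C) = 77/193 - c/193 (L(c, C) = (-77 + c)/(-193) = (-77 + c)*(-1/193) = 77/193 - c/193)
7199/(-43573) + D/L(-127, -90) = 7199/(-43573) - 551/(77/193 - 1/193*(-127)) = 7199*(-1/43573) - 551/(77/193 + 127/193) = -7199/43573 - 551/204/193 = -7199/43573 - 551*193/204 = -7199/43573 - 106343/204 = -4635152135/8888892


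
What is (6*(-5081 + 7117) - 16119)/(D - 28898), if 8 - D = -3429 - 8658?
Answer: 1301/5601 ≈ 0.23228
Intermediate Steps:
D = 12095 (D = 8 - (-3429 - 8658) = 8 - 1*(-12087) = 8 + 12087 = 12095)
(6*(-5081 + 7117) - 16119)/(D - 28898) = (6*(-5081 + 7117) - 16119)/(12095 - 28898) = (6*2036 - 16119)/(-16803) = (12216 - 16119)*(-1/16803) = -3903*(-1/16803) = 1301/5601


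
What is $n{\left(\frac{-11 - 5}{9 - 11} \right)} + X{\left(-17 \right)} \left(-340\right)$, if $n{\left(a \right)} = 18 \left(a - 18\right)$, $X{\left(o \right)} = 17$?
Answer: $-5960$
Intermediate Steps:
$n{\left(a \right)} = -324 + 18 a$ ($n{\left(a \right)} = 18 \left(-18 + a\right) = -324 + 18 a$)
$n{\left(\frac{-11 - 5}{9 - 11} \right)} + X{\left(-17 \right)} \left(-340\right) = \left(-324 + 18 \frac{-11 - 5}{9 - 11}\right) + 17 \left(-340\right) = \left(-324 + 18 \left(- \frac{16}{-2}\right)\right) - 5780 = \left(-324 + 18 \left(\left(-16\right) \left(- \frac{1}{2}\right)\right)\right) - 5780 = \left(-324 + 18 \cdot 8\right) - 5780 = \left(-324 + 144\right) - 5780 = -180 - 5780 = -5960$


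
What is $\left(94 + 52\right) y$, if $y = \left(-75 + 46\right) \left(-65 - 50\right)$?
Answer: $486910$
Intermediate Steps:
$y = 3335$ ($y = \left(-29\right) \left(-115\right) = 3335$)
$\left(94 + 52\right) y = \left(94 + 52\right) 3335 = 146 \cdot 3335 = 486910$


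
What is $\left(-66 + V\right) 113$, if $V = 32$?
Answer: $-3842$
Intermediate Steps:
$\left(-66 + V\right) 113 = \left(-66 + 32\right) 113 = \left(-34\right) 113 = -3842$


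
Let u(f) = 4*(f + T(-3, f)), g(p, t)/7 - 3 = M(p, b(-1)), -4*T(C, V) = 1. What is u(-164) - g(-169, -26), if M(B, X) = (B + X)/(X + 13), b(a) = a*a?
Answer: -594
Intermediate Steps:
b(a) = a**2
T(C, V) = -1/4 (T(C, V) = -1/4*1 = -1/4)
M(B, X) = (B + X)/(13 + X)
g(p, t) = 43/2 + p/2 (g(p, t) = 21 + 7*((p + (-1)**2)/(13 + (-1)**2)) = 21 + 7*((p + 1)/(13 + 1)) = 21 + 7*((1 + p)/14) = 21 + 7*(1/14 + p/14) = 21 + (1/2 + p/2) = 43/2 + p/2)
u(f) = -1 + 4*f (u(f) = 4*(f - 1/4) = 4*(-1/4 + f) = -1 + 4*f)
u(-164) - g(-169, -26) = (-1 + 4*(-164)) - (43/2 + (1/2)*(-169)) = (-1 - 656) - (43/2 - 169/2) = -657 - 1*(-63) = -657 + 63 = -594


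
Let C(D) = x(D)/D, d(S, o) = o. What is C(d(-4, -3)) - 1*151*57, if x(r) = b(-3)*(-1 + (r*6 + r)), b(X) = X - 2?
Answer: -25931/3 ≈ -8643.7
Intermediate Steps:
b(X) = -2 + X
x(r) = 5 - 35*r (x(r) = (-2 - 3)*(-1 + (r*6 + r)) = -5*(-1 + (6*r + r)) = -5*(-1 + 7*r) = 5 - 35*r)
C(D) = (5 - 35*D)/D
C(d(-4, -3)) - 1*151*57 = (-35 + 5/(-3)) - 1*151*57 = (-35 + 5*(-1/3)) - 151*57 = (-35 - 5/3) - 8607 = -110/3 - 8607 = -25931/3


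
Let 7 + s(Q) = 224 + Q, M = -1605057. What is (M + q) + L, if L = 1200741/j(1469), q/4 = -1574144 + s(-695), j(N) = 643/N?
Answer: -3318090906/643 ≈ -5.1603e+6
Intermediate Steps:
s(Q) = 217 + Q (s(Q) = -7 + (224 + Q) = 217 + Q)
q = -6298488 (q = 4*(-1574144 + (217 - 695)) = 4*(-1574144 - 478) = 4*(-1574622) = -6298488)
L = 1763888529/643 (L = 1200741/((643/1469)) = 1200741/((643*(1/1469))) = 1200741/(643/1469) = 1200741*(1469/643) = 1763888529/643 ≈ 2.7432e+6)
(M + q) + L = (-1605057 - 6298488) + 1763888529/643 = -7903545 + 1763888529/643 = -3318090906/643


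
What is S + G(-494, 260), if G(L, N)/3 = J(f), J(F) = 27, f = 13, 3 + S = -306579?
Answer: -306501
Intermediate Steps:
S = -306582 (S = -3 - 306579 = -306582)
G(L, N) = 81 (G(L, N) = 3*27 = 81)
S + G(-494, 260) = -306582 + 81 = -306501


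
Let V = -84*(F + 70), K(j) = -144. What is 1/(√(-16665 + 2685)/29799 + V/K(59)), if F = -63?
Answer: 19338239844/78964553923 - 317856*I*√3495/78964553923 ≈ 0.2449 - 0.00023797*I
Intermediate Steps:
V = -588 (V = -84*(-63 + 70) = -84*7 = -588)
1/(√(-16665 + 2685)/29799 + V/K(59)) = 1/(√(-16665 + 2685)/29799 - 588/(-144)) = 1/(√(-13980)*(1/29799) - 588*(-1/144)) = 1/((2*I*√3495)*(1/29799) + 49/12) = 1/(2*I*√3495/29799 + 49/12) = 1/(49/12 + 2*I*√3495/29799)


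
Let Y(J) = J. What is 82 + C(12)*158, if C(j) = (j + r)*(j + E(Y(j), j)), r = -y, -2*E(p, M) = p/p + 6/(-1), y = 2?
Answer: 22992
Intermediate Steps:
E(p, M) = 5/2 (E(p, M) = -(p/p + 6/(-1))/2 = -(1 + 6*(-1))/2 = -(1 - 6)/2 = -½*(-5) = 5/2)
r = -2 (r = -1*2 = -2)
C(j) = (-2 + j)*(5/2 + j) (C(j) = (j - 2)*(j + 5/2) = (-2 + j)*(5/2 + j))
82 + C(12)*158 = 82 + (-5 + 12² + (½)*12)*158 = 82 + (-5 + 144 + 6)*158 = 82 + 145*158 = 82 + 22910 = 22992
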